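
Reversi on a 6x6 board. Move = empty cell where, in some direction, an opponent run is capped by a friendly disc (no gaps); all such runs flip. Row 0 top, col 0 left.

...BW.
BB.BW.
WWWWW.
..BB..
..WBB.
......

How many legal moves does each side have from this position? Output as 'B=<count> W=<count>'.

-- B to move --
(0,5): flips 3 -> legal
(1,2): flips 1 -> legal
(1,5): flips 2 -> legal
(2,5): flips 1 -> legal
(3,0): flips 1 -> legal
(3,1): flips 2 -> legal
(3,4): no bracket -> illegal
(3,5): flips 1 -> legal
(4,1): flips 1 -> legal
(5,1): flips 1 -> legal
(5,2): flips 1 -> legal
(5,3): no bracket -> illegal
B mobility = 10
-- W to move --
(0,0): flips 2 -> legal
(0,1): flips 1 -> legal
(0,2): flips 3 -> legal
(1,2): flips 1 -> legal
(3,1): no bracket -> illegal
(3,4): no bracket -> illegal
(3,5): no bracket -> illegal
(4,1): flips 1 -> legal
(4,5): flips 2 -> legal
(5,2): no bracket -> illegal
(5,3): flips 2 -> legal
(5,4): flips 2 -> legal
(5,5): flips 2 -> legal
W mobility = 9

Answer: B=10 W=9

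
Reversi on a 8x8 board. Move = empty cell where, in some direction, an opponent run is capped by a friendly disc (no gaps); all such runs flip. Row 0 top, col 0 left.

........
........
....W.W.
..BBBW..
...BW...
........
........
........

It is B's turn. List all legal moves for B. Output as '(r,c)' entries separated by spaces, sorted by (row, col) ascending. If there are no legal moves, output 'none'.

(1,3): no bracket -> illegal
(1,4): flips 1 -> legal
(1,5): flips 1 -> legal
(1,6): no bracket -> illegal
(1,7): no bracket -> illegal
(2,3): no bracket -> illegal
(2,5): no bracket -> illegal
(2,7): no bracket -> illegal
(3,6): flips 1 -> legal
(3,7): no bracket -> illegal
(4,5): flips 1 -> legal
(4,6): no bracket -> illegal
(5,3): no bracket -> illegal
(5,4): flips 1 -> legal
(5,5): flips 1 -> legal

Answer: (1,4) (1,5) (3,6) (4,5) (5,4) (5,5)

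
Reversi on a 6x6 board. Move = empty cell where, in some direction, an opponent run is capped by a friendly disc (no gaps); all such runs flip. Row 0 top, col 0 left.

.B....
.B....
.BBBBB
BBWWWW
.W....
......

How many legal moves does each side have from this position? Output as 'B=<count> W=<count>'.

-- B to move --
(4,0): no bracket -> illegal
(4,2): flips 2 -> legal
(4,3): flips 3 -> legal
(4,4): flips 2 -> legal
(4,5): flips 2 -> legal
(5,0): flips 2 -> legal
(5,1): flips 1 -> legal
(5,2): flips 1 -> legal
B mobility = 7
-- W to move --
(0,0): flips 2 -> legal
(0,2): no bracket -> illegal
(1,0): flips 1 -> legal
(1,2): flips 2 -> legal
(1,3): flips 2 -> legal
(1,4): flips 2 -> legal
(1,5): flips 2 -> legal
(2,0): no bracket -> illegal
(4,0): no bracket -> illegal
(4,2): no bracket -> illegal
W mobility = 6

Answer: B=7 W=6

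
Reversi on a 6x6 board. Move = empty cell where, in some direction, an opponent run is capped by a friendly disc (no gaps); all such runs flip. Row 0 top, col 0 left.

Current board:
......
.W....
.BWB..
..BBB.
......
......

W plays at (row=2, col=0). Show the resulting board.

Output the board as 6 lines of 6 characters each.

Answer: ......
.W....
WWWB..
..BBB.
......
......

Derivation:
Place W at (2,0); scan 8 dirs for brackets.
Dir NW: edge -> no flip
Dir N: first cell '.' (not opp) -> no flip
Dir NE: first cell 'W' (not opp) -> no flip
Dir W: edge -> no flip
Dir E: opp run (2,1) capped by W -> flip
Dir SW: edge -> no flip
Dir S: first cell '.' (not opp) -> no flip
Dir SE: first cell '.' (not opp) -> no flip
All flips: (2,1)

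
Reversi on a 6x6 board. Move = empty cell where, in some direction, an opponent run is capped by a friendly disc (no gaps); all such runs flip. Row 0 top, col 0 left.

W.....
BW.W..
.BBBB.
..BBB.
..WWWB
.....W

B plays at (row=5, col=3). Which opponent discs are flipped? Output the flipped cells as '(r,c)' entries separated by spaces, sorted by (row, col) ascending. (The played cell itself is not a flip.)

Dir NW: opp run (4,2), next='.' -> no flip
Dir N: opp run (4,3) capped by B -> flip
Dir NE: opp run (4,4), next='.' -> no flip
Dir W: first cell '.' (not opp) -> no flip
Dir E: first cell '.' (not opp) -> no flip
Dir SW: edge -> no flip
Dir S: edge -> no flip
Dir SE: edge -> no flip

Answer: (4,3)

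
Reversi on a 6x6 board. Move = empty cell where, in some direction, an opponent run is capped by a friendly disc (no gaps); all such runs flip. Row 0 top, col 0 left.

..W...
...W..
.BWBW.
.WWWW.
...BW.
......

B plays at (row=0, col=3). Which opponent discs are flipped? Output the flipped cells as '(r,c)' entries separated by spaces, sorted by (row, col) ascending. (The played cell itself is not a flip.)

Answer: (1,3)

Derivation:
Dir NW: edge -> no flip
Dir N: edge -> no flip
Dir NE: edge -> no flip
Dir W: opp run (0,2), next='.' -> no flip
Dir E: first cell '.' (not opp) -> no flip
Dir SW: first cell '.' (not opp) -> no flip
Dir S: opp run (1,3) capped by B -> flip
Dir SE: first cell '.' (not opp) -> no flip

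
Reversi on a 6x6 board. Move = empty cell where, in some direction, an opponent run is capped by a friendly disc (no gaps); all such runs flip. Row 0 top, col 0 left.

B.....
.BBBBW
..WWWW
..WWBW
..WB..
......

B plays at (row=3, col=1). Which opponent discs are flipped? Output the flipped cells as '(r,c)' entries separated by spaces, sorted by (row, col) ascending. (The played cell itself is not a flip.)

Answer: (2,2) (3,2) (3,3)

Derivation:
Dir NW: first cell '.' (not opp) -> no flip
Dir N: first cell '.' (not opp) -> no flip
Dir NE: opp run (2,2) capped by B -> flip
Dir W: first cell '.' (not opp) -> no flip
Dir E: opp run (3,2) (3,3) capped by B -> flip
Dir SW: first cell '.' (not opp) -> no flip
Dir S: first cell '.' (not opp) -> no flip
Dir SE: opp run (4,2), next='.' -> no flip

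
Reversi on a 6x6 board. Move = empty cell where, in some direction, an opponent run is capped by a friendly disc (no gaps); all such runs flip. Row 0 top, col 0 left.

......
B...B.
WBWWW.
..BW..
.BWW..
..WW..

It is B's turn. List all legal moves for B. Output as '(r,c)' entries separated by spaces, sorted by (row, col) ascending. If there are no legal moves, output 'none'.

(1,1): no bracket -> illegal
(1,2): flips 1 -> legal
(1,3): no bracket -> illegal
(1,5): no bracket -> illegal
(2,5): flips 3 -> legal
(3,0): flips 1 -> legal
(3,1): no bracket -> illegal
(3,4): flips 2 -> legal
(3,5): no bracket -> illegal
(4,4): flips 2 -> legal
(5,1): no bracket -> illegal
(5,4): flips 1 -> legal

Answer: (1,2) (2,5) (3,0) (3,4) (4,4) (5,4)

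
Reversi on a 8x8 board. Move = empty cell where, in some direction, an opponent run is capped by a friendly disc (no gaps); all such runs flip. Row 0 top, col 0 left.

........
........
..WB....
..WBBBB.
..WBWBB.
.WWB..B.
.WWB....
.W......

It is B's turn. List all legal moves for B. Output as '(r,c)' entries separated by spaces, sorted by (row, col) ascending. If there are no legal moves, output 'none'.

Answer: (1,1) (2,1) (3,1) (4,1) (5,0) (5,4) (5,5) (6,0) (7,0)

Derivation:
(1,1): flips 1 -> legal
(1,2): no bracket -> illegal
(1,3): no bracket -> illegal
(2,1): flips 2 -> legal
(3,1): flips 2 -> legal
(4,0): no bracket -> illegal
(4,1): flips 3 -> legal
(5,0): flips 2 -> legal
(5,4): flips 1 -> legal
(5,5): flips 1 -> legal
(6,0): flips 4 -> legal
(7,0): flips 2 -> legal
(7,2): no bracket -> illegal
(7,3): no bracket -> illegal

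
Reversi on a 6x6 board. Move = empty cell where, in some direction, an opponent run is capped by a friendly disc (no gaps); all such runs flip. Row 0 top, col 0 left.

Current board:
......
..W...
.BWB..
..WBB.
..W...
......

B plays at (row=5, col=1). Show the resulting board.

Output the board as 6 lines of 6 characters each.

Place B at (5,1); scan 8 dirs for brackets.
Dir NW: first cell '.' (not opp) -> no flip
Dir N: first cell '.' (not opp) -> no flip
Dir NE: opp run (4,2) capped by B -> flip
Dir W: first cell '.' (not opp) -> no flip
Dir E: first cell '.' (not opp) -> no flip
Dir SW: edge -> no flip
Dir S: edge -> no flip
Dir SE: edge -> no flip
All flips: (4,2)

Answer: ......
..W...
.BWB..
..WBB.
..B...
.B....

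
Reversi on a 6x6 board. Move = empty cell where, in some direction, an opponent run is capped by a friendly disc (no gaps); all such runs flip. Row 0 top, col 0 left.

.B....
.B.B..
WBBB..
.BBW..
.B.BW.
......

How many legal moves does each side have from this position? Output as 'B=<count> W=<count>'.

-- B to move --
(1,0): no bracket -> illegal
(2,4): no bracket -> illegal
(3,0): no bracket -> illegal
(3,4): flips 1 -> legal
(3,5): no bracket -> illegal
(4,2): no bracket -> illegal
(4,5): flips 1 -> legal
(5,3): no bracket -> illegal
(5,4): no bracket -> illegal
(5,5): flips 2 -> legal
B mobility = 3
-- W to move --
(0,0): flips 2 -> legal
(0,2): flips 1 -> legal
(0,3): flips 2 -> legal
(0,4): no bracket -> illegal
(1,0): no bracket -> illegal
(1,2): no bracket -> illegal
(1,4): no bracket -> illegal
(2,4): flips 3 -> legal
(3,0): flips 2 -> legal
(3,4): no bracket -> illegal
(4,0): no bracket -> illegal
(4,2): flips 2 -> legal
(5,0): no bracket -> illegal
(5,1): no bracket -> illegal
(5,2): no bracket -> illegal
(5,3): flips 1 -> legal
(5,4): no bracket -> illegal
W mobility = 7

Answer: B=3 W=7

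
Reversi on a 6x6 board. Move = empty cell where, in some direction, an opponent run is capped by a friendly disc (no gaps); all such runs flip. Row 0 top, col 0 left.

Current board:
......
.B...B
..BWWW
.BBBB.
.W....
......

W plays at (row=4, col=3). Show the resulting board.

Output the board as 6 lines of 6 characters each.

Answer: ......
.B...B
..BWWW
.BBWW.
.W.W..
......

Derivation:
Place W at (4,3); scan 8 dirs for brackets.
Dir NW: opp run (3,2), next='.' -> no flip
Dir N: opp run (3,3) capped by W -> flip
Dir NE: opp run (3,4) capped by W -> flip
Dir W: first cell '.' (not opp) -> no flip
Dir E: first cell '.' (not opp) -> no flip
Dir SW: first cell '.' (not opp) -> no flip
Dir S: first cell '.' (not opp) -> no flip
Dir SE: first cell '.' (not opp) -> no flip
All flips: (3,3) (3,4)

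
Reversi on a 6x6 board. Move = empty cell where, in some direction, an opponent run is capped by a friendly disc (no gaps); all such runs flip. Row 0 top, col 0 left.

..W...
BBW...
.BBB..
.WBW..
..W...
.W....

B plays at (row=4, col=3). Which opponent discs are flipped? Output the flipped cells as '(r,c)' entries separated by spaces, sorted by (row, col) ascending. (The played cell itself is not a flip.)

Dir NW: first cell 'B' (not opp) -> no flip
Dir N: opp run (3,3) capped by B -> flip
Dir NE: first cell '.' (not opp) -> no flip
Dir W: opp run (4,2), next='.' -> no flip
Dir E: first cell '.' (not opp) -> no flip
Dir SW: first cell '.' (not opp) -> no flip
Dir S: first cell '.' (not opp) -> no flip
Dir SE: first cell '.' (not opp) -> no flip

Answer: (3,3)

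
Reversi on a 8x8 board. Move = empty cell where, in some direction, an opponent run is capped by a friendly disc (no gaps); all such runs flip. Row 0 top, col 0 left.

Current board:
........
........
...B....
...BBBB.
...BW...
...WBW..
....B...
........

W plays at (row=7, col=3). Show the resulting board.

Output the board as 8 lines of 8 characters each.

Place W at (7,3); scan 8 dirs for brackets.
Dir NW: first cell '.' (not opp) -> no flip
Dir N: first cell '.' (not opp) -> no flip
Dir NE: opp run (6,4) capped by W -> flip
Dir W: first cell '.' (not opp) -> no flip
Dir E: first cell '.' (not opp) -> no flip
Dir SW: edge -> no flip
Dir S: edge -> no flip
Dir SE: edge -> no flip
All flips: (6,4)

Answer: ........
........
...B....
...BBBB.
...BW...
...WBW..
....W...
...W....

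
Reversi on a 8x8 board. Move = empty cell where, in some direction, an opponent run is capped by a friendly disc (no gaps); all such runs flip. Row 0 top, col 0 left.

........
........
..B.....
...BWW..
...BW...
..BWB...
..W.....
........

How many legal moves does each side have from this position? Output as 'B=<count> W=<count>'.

-- B to move --
(2,3): no bracket -> illegal
(2,4): flips 2 -> legal
(2,5): flips 1 -> legal
(2,6): no bracket -> illegal
(3,6): flips 2 -> legal
(4,2): no bracket -> illegal
(4,5): flips 1 -> legal
(4,6): no bracket -> illegal
(5,1): no bracket -> illegal
(5,5): flips 1 -> legal
(6,1): no bracket -> illegal
(6,3): flips 1 -> legal
(6,4): no bracket -> illegal
(7,1): no bracket -> illegal
(7,2): flips 1 -> legal
(7,3): no bracket -> illegal
B mobility = 7
-- W to move --
(1,1): flips 2 -> legal
(1,2): no bracket -> illegal
(1,3): no bracket -> illegal
(2,1): no bracket -> illegal
(2,3): flips 2 -> legal
(2,4): no bracket -> illegal
(3,1): no bracket -> illegal
(3,2): flips 1 -> legal
(4,1): no bracket -> illegal
(4,2): flips 2 -> legal
(4,5): no bracket -> illegal
(5,1): flips 1 -> legal
(5,5): flips 1 -> legal
(6,1): flips 2 -> legal
(6,3): no bracket -> illegal
(6,4): flips 1 -> legal
(6,5): no bracket -> illegal
W mobility = 8

Answer: B=7 W=8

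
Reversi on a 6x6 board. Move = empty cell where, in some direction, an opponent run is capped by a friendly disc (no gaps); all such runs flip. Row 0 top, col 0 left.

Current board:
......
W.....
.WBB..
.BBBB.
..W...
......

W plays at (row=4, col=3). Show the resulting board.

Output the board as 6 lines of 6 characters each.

Place W at (4,3); scan 8 dirs for brackets.
Dir NW: opp run (3,2) capped by W -> flip
Dir N: opp run (3,3) (2,3), next='.' -> no flip
Dir NE: opp run (3,4), next='.' -> no flip
Dir W: first cell 'W' (not opp) -> no flip
Dir E: first cell '.' (not opp) -> no flip
Dir SW: first cell '.' (not opp) -> no flip
Dir S: first cell '.' (not opp) -> no flip
Dir SE: first cell '.' (not opp) -> no flip
All flips: (3,2)

Answer: ......
W.....
.WBB..
.BWBB.
..WW..
......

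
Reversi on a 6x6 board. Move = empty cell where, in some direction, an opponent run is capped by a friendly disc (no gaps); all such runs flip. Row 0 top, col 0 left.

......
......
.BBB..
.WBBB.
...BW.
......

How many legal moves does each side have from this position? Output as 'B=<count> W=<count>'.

-- B to move --
(2,0): no bracket -> illegal
(3,0): flips 1 -> legal
(3,5): no bracket -> illegal
(4,0): flips 1 -> legal
(4,1): flips 1 -> legal
(4,2): no bracket -> illegal
(4,5): flips 1 -> legal
(5,3): no bracket -> illegal
(5,4): flips 1 -> legal
(5,5): flips 1 -> legal
B mobility = 6
-- W to move --
(1,0): no bracket -> illegal
(1,1): flips 3 -> legal
(1,2): no bracket -> illegal
(1,3): flips 1 -> legal
(1,4): no bracket -> illegal
(2,0): no bracket -> illegal
(2,4): flips 1 -> legal
(2,5): no bracket -> illegal
(3,0): no bracket -> illegal
(3,5): flips 3 -> legal
(4,1): no bracket -> illegal
(4,2): flips 1 -> legal
(4,5): no bracket -> illegal
(5,2): no bracket -> illegal
(5,3): no bracket -> illegal
(5,4): no bracket -> illegal
W mobility = 5

Answer: B=6 W=5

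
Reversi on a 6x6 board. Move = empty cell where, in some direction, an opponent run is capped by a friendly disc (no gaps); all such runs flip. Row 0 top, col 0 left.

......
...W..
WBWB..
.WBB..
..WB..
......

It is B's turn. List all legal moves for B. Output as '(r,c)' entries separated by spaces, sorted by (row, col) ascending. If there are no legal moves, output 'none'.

Answer: (0,3) (1,1) (1,2) (3,0) (4,1) (5,1) (5,2)

Derivation:
(0,2): no bracket -> illegal
(0,3): flips 1 -> legal
(0,4): no bracket -> illegal
(1,0): no bracket -> illegal
(1,1): flips 1 -> legal
(1,2): flips 1 -> legal
(1,4): no bracket -> illegal
(2,4): no bracket -> illegal
(3,0): flips 1 -> legal
(4,0): no bracket -> illegal
(4,1): flips 2 -> legal
(5,1): flips 1 -> legal
(5,2): flips 1 -> legal
(5,3): no bracket -> illegal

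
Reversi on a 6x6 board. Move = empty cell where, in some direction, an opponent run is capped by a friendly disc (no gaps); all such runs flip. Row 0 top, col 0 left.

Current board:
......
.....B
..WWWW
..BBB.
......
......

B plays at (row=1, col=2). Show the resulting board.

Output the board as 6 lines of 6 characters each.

Answer: ......
..B..B
..BBWW
..BBB.
......
......

Derivation:
Place B at (1,2); scan 8 dirs for brackets.
Dir NW: first cell '.' (not opp) -> no flip
Dir N: first cell '.' (not opp) -> no flip
Dir NE: first cell '.' (not opp) -> no flip
Dir W: first cell '.' (not opp) -> no flip
Dir E: first cell '.' (not opp) -> no flip
Dir SW: first cell '.' (not opp) -> no flip
Dir S: opp run (2,2) capped by B -> flip
Dir SE: opp run (2,3) capped by B -> flip
All flips: (2,2) (2,3)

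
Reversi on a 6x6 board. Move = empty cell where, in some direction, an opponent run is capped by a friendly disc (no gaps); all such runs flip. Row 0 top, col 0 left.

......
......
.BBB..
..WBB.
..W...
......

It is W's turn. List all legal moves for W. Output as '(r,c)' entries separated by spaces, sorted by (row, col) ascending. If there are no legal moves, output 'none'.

Answer: (1,0) (1,2) (1,4) (2,4) (3,5)

Derivation:
(1,0): flips 1 -> legal
(1,1): no bracket -> illegal
(1,2): flips 1 -> legal
(1,3): no bracket -> illegal
(1,4): flips 1 -> legal
(2,0): no bracket -> illegal
(2,4): flips 1 -> legal
(2,5): no bracket -> illegal
(3,0): no bracket -> illegal
(3,1): no bracket -> illegal
(3,5): flips 2 -> legal
(4,3): no bracket -> illegal
(4,4): no bracket -> illegal
(4,5): no bracket -> illegal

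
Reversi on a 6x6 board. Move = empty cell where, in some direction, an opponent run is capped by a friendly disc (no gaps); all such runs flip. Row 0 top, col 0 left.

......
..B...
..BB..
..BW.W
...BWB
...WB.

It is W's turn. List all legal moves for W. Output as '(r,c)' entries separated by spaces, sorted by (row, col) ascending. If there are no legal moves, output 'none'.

Answer: (1,1) (1,3) (3,1) (4,2) (5,5)

Derivation:
(0,1): no bracket -> illegal
(0,2): no bracket -> illegal
(0,3): no bracket -> illegal
(1,1): flips 1 -> legal
(1,3): flips 1 -> legal
(1,4): no bracket -> illegal
(2,1): no bracket -> illegal
(2,4): no bracket -> illegal
(3,1): flips 1 -> legal
(3,4): no bracket -> illegal
(4,1): no bracket -> illegal
(4,2): flips 1 -> legal
(5,2): no bracket -> illegal
(5,5): flips 2 -> legal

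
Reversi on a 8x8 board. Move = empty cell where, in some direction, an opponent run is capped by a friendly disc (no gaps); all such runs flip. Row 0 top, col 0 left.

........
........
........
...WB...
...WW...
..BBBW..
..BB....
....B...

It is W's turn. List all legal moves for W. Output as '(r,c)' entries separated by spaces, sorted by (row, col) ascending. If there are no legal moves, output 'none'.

Answer: (2,4) (2,5) (3,5) (5,1) (6,1) (6,4) (6,5) (7,1) (7,3)

Derivation:
(2,3): no bracket -> illegal
(2,4): flips 1 -> legal
(2,5): flips 1 -> legal
(3,5): flips 1 -> legal
(4,1): no bracket -> illegal
(4,2): no bracket -> illegal
(4,5): no bracket -> illegal
(5,1): flips 3 -> legal
(6,1): flips 1 -> legal
(6,4): flips 1 -> legal
(6,5): flips 1 -> legal
(7,1): flips 2 -> legal
(7,2): no bracket -> illegal
(7,3): flips 2 -> legal
(7,5): no bracket -> illegal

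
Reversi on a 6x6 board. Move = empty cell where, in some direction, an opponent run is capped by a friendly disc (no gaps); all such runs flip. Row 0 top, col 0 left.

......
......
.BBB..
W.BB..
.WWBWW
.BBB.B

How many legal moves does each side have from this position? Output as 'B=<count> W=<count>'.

-- B to move --
(2,0): no bracket -> illegal
(3,1): flips 2 -> legal
(3,4): no bracket -> illegal
(3,5): flips 2 -> legal
(4,0): flips 2 -> legal
(5,0): flips 1 -> legal
(5,4): no bracket -> illegal
B mobility = 4
-- W to move --
(1,0): no bracket -> illegal
(1,1): flips 2 -> legal
(1,2): flips 3 -> legal
(1,3): no bracket -> illegal
(1,4): flips 2 -> legal
(2,0): no bracket -> illegal
(2,4): flips 1 -> legal
(3,1): no bracket -> illegal
(3,4): no bracket -> illegal
(4,0): no bracket -> illegal
(5,0): no bracket -> illegal
(5,4): no bracket -> illegal
W mobility = 4

Answer: B=4 W=4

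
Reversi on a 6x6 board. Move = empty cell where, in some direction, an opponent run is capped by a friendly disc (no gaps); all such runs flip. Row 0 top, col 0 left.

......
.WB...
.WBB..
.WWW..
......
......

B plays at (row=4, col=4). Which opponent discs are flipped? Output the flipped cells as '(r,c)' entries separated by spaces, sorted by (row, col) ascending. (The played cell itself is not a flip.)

Dir NW: opp run (3,3) capped by B -> flip
Dir N: first cell '.' (not opp) -> no flip
Dir NE: first cell '.' (not opp) -> no flip
Dir W: first cell '.' (not opp) -> no flip
Dir E: first cell '.' (not opp) -> no flip
Dir SW: first cell '.' (not opp) -> no flip
Dir S: first cell '.' (not opp) -> no flip
Dir SE: first cell '.' (not opp) -> no flip

Answer: (3,3)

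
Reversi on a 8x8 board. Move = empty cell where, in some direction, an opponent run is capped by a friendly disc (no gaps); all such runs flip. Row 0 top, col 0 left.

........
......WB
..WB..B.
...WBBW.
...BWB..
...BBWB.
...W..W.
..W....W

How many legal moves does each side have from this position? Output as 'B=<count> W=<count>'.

Answer: B=10 W=9

Derivation:
-- B to move --
(0,5): no bracket -> illegal
(0,6): flips 1 -> legal
(0,7): no bracket -> illegal
(1,1): no bracket -> illegal
(1,2): no bracket -> illegal
(1,3): no bracket -> illegal
(1,5): flips 1 -> legal
(2,1): flips 1 -> legal
(2,4): no bracket -> illegal
(2,5): no bracket -> illegal
(2,7): flips 1 -> legal
(3,1): no bracket -> illegal
(3,2): flips 1 -> legal
(3,7): flips 1 -> legal
(4,2): no bracket -> illegal
(4,6): flips 1 -> legal
(4,7): no bracket -> illegal
(5,2): no bracket -> illegal
(5,7): no bracket -> illegal
(6,1): no bracket -> illegal
(6,2): no bracket -> illegal
(6,4): no bracket -> illegal
(6,5): flips 1 -> legal
(6,7): no bracket -> illegal
(7,1): no bracket -> illegal
(7,3): flips 1 -> legal
(7,4): no bracket -> illegal
(7,5): no bracket -> illegal
(7,6): flips 1 -> legal
B mobility = 10
-- W to move --
(0,6): no bracket -> illegal
(0,7): no bracket -> illegal
(1,2): no bracket -> illegal
(1,3): flips 1 -> legal
(1,4): no bracket -> illegal
(1,5): no bracket -> illegal
(2,4): flips 2 -> legal
(2,5): flips 2 -> legal
(2,7): no bracket -> illegal
(3,2): no bracket -> illegal
(3,7): no bracket -> illegal
(4,2): flips 1 -> legal
(4,6): flips 2 -> legal
(4,7): no bracket -> illegal
(5,2): flips 2 -> legal
(5,7): flips 1 -> legal
(6,2): flips 1 -> legal
(6,4): flips 1 -> legal
(6,5): no bracket -> illegal
(6,7): no bracket -> illegal
W mobility = 9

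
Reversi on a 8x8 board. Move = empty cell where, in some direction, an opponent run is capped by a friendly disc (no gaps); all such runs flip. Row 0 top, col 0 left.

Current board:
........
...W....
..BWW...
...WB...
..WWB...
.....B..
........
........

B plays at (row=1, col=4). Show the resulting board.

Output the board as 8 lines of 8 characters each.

Place B at (1,4); scan 8 dirs for brackets.
Dir NW: first cell '.' (not opp) -> no flip
Dir N: first cell '.' (not opp) -> no flip
Dir NE: first cell '.' (not opp) -> no flip
Dir W: opp run (1,3), next='.' -> no flip
Dir E: first cell '.' (not opp) -> no flip
Dir SW: opp run (2,3), next='.' -> no flip
Dir S: opp run (2,4) capped by B -> flip
Dir SE: first cell '.' (not opp) -> no flip
All flips: (2,4)

Answer: ........
...WB...
..BWB...
...WB...
..WWB...
.....B..
........
........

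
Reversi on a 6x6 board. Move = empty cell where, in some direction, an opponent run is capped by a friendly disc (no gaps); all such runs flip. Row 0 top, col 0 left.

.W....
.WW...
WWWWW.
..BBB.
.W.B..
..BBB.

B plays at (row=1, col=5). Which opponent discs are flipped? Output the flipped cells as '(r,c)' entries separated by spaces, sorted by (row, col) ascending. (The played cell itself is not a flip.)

Answer: (2,4)

Derivation:
Dir NW: first cell '.' (not opp) -> no flip
Dir N: first cell '.' (not opp) -> no flip
Dir NE: edge -> no flip
Dir W: first cell '.' (not opp) -> no flip
Dir E: edge -> no flip
Dir SW: opp run (2,4) capped by B -> flip
Dir S: first cell '.' (not opp) -> no flip
Dir SE: edge -> no flip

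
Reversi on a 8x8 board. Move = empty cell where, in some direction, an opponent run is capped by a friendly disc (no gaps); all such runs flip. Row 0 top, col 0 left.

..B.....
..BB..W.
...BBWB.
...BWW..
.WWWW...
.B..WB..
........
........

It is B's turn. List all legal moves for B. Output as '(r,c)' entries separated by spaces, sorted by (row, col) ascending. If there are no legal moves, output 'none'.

(0,5): no bracket -> illegal
(0,6): flips 1 -> legal
(0,7): no bracket -> illegal
(1,4): no bracket -> illegal
(1,5): no bracket -> illegal
(1,7): no bracket -> illegal
(2,7): no bracket -> illegal
(3,0): no bracket -> illegal
(3,1): flips 1 -> legal
(3,2): no bracket -> illegal
(3,6): flips 2 -> legal
(4,0): no bracket -> illegal
(4,5): flips 1 -> legal
(4,6): flips 1 -> legal
(5,0): no bracket -> illegal
(5,2): no bracket -> illegal
(5,3): flips 4 -> legal
(6,3): no bracket -> illegal
(6,4): flips 3 -> legal
(6,5): no bracket -> illegal

Answer: (0,6) (3,1) (3,6) (4,5) (4,6) (5,3) (6,4)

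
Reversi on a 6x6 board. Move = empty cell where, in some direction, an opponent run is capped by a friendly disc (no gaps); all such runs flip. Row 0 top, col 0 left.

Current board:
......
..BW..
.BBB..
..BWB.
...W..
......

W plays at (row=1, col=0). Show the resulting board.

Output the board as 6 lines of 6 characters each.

Answer: ......
W.BW..
.WBB..
..WWB.
...W..
......

Derivation:
Place W at (1,0); scan 8 dirs for brackets.
Dir NW: edge -> no flip
Dir N: first cell '.' (not opp) -> no flip
Dir NE: first cell '.' (not opp) -> no flip
Dir W: edge -> no flip
Dir E: first cell '.' (not opp) -> no flip
Dir SW: edge -> no flip
Dir S: first cell '.' (not opp) -> no flip
Dir SE: opp run (2,1) (3,2) capped by W -> flip
All flips: (2,1) (3,2)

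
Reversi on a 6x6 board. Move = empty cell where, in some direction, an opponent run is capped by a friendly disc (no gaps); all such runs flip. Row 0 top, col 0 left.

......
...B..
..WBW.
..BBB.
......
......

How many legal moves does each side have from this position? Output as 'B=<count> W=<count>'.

Answer: B=8 W=4

Derivation:
-- B to move --
(1,1): flips 1 -> legal
(1,2): flips 1 -> legal
(1,4): flips 1 -> legal
(1,5): flips 1 -> legal
(2,1): flips 1 -> legal
(2,5): flips 1 -> legal
(3,1): flips 1 -> legal
(3,5): flips 1 -> legal
B mobility = 8
-- W to move --
(0,2): flips 1 -> legal
(0,3): no bracket -> illegal
(0,4): flips 1 -> legal
(1,2): no bracket -> illegal
(1,4): no bracket -> illegal
(2,1): no bracket -> illegal
(2,5): no bracket -> illegal
(3,1): no bracket -> illegal
(3,5): no bracket -> illegal
(4,1): no bracket -> illegal
(4,2): flips 2 -> legal
(4,3): no bracket -> illegal
(4,4): flips 2 -> legal
(4,5): no bracket -> illegal
W mobility = 4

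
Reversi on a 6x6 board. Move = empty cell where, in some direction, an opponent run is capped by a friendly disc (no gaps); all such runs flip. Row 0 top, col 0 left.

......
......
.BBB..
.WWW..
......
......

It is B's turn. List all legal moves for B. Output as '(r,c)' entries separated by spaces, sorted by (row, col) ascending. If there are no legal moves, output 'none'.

(2,0): no bracket -> illegal
(2,4): no bracket -> illegal
(3,0): no bracket -> illegal
(3,4): no bracket -> illegal
(4,0): flips 1 -> legal
(4,1): flips 2 -> legal
(4,2): flips 1 -> legal
(4,3): flips 2 -> legal
(4,4): flips 1 -> legal

Answer: (4,0) (4,1) (4,2) (4,3) (4,4)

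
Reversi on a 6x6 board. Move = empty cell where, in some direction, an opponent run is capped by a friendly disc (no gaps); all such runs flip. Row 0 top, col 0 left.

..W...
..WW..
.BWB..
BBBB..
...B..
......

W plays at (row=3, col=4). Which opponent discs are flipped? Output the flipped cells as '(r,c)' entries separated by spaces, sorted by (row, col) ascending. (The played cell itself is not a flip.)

Answer: (2,3)

Derivation:
Dir NW: opp run (2,3) capped by W -> flip
Dir N: first cell '.' (not opp) -> no flip
Dir NE: first cell '.' (not opp) -> no flip
Dir W: opp run (3,3) (3,2) (3,1) (3,0), next=edge -> no flip
Dir E: first cell '.' (not opp) -> no flip
Dir SW: opp run (4,3), next='.' -> no flip
Dir S: first cell '.' (not opp) -> no flip
Dir SE: first cell '.' (not opp) -> no flip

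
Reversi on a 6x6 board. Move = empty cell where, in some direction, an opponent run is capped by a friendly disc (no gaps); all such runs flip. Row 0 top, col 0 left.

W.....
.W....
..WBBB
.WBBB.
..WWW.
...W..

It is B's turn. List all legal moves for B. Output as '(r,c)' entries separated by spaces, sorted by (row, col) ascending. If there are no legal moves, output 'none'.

Answer: (1,2) (2,1) (3,0) (5,1) (5,2) (5,4) (5,5)

Derivation:
(0,1): no bracket -> illegal
(0,2): no bracket -> illegal
(1,0): no bracket -> illegal
(1,2): flips 1 -> legal
(1,3): no bracket -> illegal
(2,0): no bracket -> illegal
(2,1): flips 1 -> legal
(3,0): flips 1 -> legal
(3,5): no bracket -> illegal
(4,0): no bracket -> illegal
(4,1): no bracket -> illegal
(4,5): no bracket -> illegal
(5,1): flips 1 -> legal
(5,2): flips 2 -> legal
(5,4): flips 2 -> legal
(5,5): flips 1 -> legal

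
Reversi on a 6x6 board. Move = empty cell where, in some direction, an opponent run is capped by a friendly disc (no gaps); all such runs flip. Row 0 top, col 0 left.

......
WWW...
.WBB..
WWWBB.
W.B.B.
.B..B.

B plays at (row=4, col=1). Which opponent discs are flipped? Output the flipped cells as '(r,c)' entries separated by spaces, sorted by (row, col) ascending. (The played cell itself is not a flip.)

Dir NW: opp run (3,0), next=edge -> no flip
Dir N: opp run (3,1) (2,1) (1,1), next='.' -> no flip
Dir NE: opp run (3,2) capped by B -> flip
Dir W: opp run (4,0), next=edge -> no flip
Dir E: first cell 'B' (not opp) -> no flip
Dir SW: first cell '.' (not opp) -> no flip
Dir S: first cell 'B' (not opp) -> no flip
Dir SE: first cell '.' (not opp) -> no flip

Answer: (3,2)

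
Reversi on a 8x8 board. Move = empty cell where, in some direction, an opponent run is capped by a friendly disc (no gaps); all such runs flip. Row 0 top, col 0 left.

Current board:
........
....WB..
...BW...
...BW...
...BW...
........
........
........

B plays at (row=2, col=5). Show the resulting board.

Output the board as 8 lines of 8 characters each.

Place B at (2,5); scan 8 dirs for brackets.
Dir NW: opp run (1,4), next='.' -> no flip
Dir N: first cell 'B' (not opp) -> no flip
Dir NE: first cell '.' (not opp) -> no flip
Dir W: opp run (2,4) capped by B -> flip
Dir E: first cell '.' (not opp) -> no flip
Dir SW: opp run (3,4) capped by B -> flip
Dir S: first cell '.' (not opp) -> no flip
Dir SE: first cell '.' (not opp) -> no flip
All flips: (2,4) (3,4)

Answer: ........
....WB..
...BBB..
...BB...
...BW...
........
........
........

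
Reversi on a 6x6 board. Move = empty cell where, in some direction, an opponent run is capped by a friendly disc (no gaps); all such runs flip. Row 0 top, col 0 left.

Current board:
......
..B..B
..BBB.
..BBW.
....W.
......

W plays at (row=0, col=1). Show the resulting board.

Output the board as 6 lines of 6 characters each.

Place W at (0,1); scan 8 dirs for brackets.
Dir NW: edge -> no flip
Dir N: edge -> no flip
Dir NE: edge -> no flip
Dir W: first cell '.' (not opp) -> no flip
Dir E: first cell '.' (not opp) -> no flip
Dir SW: first cell '.' (not opp) -> no flip
Dir S: first cell '.' (not opp) -> no flip
Dir SE: opp run (1,2) (2,3) capped by W -> flip
All flips: (1,2) (2,3)

Answer: .W....
..W..B
..BWB.
..BBW.
....W.
......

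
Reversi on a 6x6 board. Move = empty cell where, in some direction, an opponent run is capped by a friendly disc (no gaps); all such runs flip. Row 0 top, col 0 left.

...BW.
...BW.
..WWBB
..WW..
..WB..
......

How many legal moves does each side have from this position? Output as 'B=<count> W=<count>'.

Answer: B=6 W=7

Derivation:
-- B to move --
(0,5): flips 1 -> legal
(1,1): no bracket -> illegal
(1,2): no bracket -> illegal
(1,5): flips 1 -> legal
(2,1): flips 3 -> legal
(3,1): flips 1 -> legal
(3,4): no bracket -> illegal
(4,1): flips 1 -> legal
(4,4): no bracket -> illegal
(5,1): flips 2 -> legal
(5,2): no bracket -> illegal
(5,3): no bracket -> illegal
B mobility = 6
-- W to move --
(0,2): flips 1 -> legal
(1,2): flips 1 -> legal
(1,5): flips 1 -> legal
(3,4): flips 1 -> legal
(3,5): no bracket -> illegal
(4,4): flips 1 -> legal
(5,2): no bracket -> illegal
(5,3): flips 1 -> legal
(5,4): flips 1 -> legal
W mobility = 7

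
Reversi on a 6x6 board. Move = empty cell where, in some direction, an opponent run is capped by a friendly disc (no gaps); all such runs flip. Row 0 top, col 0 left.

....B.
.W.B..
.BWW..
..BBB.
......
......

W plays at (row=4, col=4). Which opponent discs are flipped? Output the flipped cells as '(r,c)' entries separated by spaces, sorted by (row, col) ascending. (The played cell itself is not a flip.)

Dir NW: opp run (3,3) capped by W -> flip
Dir N: opp run (3,4), next='.' -> no flip
Dir NE: first cell '.' (not opp) -> no flip
Dir W: first cell '.' (not opp) -> no flip
Dir E: first cell '.' (not opp) -> no flip
Dir SW: first cell '.' (not opp) -> no flip
Dir S: first cell '.' (not opp) -> no flip
Dir SE: first cell '.' (not opp) -> no flip

Answer: (3,3)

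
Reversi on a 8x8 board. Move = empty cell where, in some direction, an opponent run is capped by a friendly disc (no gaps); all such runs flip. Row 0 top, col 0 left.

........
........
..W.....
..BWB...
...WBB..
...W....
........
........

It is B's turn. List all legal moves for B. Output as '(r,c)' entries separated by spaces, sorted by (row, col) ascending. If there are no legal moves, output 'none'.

Answer: (1,1) (1,2) (4,2) (5,2) (5,4) (6,2)

Derivation:
(1,1): flips 2 -> legal
(1,2): flips 1 -> legal
(1,3): no bracket -> illegal
(2,1): no bracket -> illegal
(2,3): no bracket -> illegal
(2,4): no bracket -> illegal
(3,1): no bracket -> illegal
(4,2): flips 1 -> legal
(5,2): flips 1 -> legal
(5,4): flips 1 -> legal
(6,2): flips 1 -> legal
(6,3): no bracket -> illegal
(6,4): no bracket -> illegal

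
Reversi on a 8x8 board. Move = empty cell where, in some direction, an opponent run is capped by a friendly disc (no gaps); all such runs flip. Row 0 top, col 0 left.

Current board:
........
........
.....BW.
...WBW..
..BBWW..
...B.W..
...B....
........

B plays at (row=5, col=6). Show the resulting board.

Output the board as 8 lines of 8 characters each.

Answer: ........
........
.....BW.
...WBW..
..BBWB..
...B.WB.
...B....
........

Derivation:
Place B at (5,6); scan 8 dirs for brackets.
Dir NW: opp run (4,5) capped by B -> flip
Dir N: first cell '.' (not opp) -> no flip
Dir NE: first cell '.' (not opp) -> no flip
Dir W: opp run (5,5), next='.' -> no flip
Dir E: first cell '.' (not opp) -> no flip
Dir SW: first cell '.' (not opp) -> no flip
Dir S: first cell '.' (not opp) -> no flip
Dir SE: first cell '.' (not opp) -> no flip
All flips: (4,5)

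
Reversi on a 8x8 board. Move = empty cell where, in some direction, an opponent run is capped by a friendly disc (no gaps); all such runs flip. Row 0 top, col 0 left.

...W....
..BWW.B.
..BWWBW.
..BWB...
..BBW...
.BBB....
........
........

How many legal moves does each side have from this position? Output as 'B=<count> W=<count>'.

-- B to move --
(0,2): no bracket -> illegal
(0,4): flips 3 -> legal
(0,5): flips 2 -> legal
(1,5): flips 4 -> legal
(1,7): no bracket -> illegal
(2,7): flips 1 -> legal
(3,5): flips 1 -> legal
(3,6): flips 1 -> legal
(3,7): no bracket -> illegal
(4,5): flips 1 -> legal
(5,4): flips 1 -> legal
(5,5): flips 2 -> legal
B mobility = 9
-- W to move --
(0,1): flips 1 -> legal
(0,2): no bracket -> illegal
(0,5): no bracket -> illegal
(0,6): flips 1 -> legal
(0,7): no bracket -> illegal
(1,1): flips 2 -> legal
(1,5): no bracket -> illegal
(1,7): no bracket -> illegal
(2,1): flips 2 -> legal
(2,7): no bracket -> illegal
(3,1): flips 2 -> legal
(3,5): flips 1 -> legal
(3,6): flips 1 -> legal
(4,0): no bracket -> illegal
(4,1): flips 3 -> legal
(4,5): flips 1 -> legal
(5,0): no bracket -> illegal
(5,4): no bracket -> illegal
(6,0): flips 2 -> legal
(6,1): no bracket -> illegal
(6,2): flips 1 -> legal
(6,3): flips 2 -> legal
(6,4): no bracket -> illegal
W mobility = 12

Answer: B=9 W=12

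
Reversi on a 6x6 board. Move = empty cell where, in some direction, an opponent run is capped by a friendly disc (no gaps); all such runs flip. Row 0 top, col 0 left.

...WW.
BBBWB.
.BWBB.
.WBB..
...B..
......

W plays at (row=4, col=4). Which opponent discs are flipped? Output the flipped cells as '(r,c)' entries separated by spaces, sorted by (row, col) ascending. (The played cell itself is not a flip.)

Answer: (3,3)

Derivation:
Dir NW: opp run (3,3) capped by W -> flip
Dir N: first cell '.' (not opp) -> no flip
Dir NE: first cell '.' (not opp) -> no flip
Dir W: opp run (4,3), next='.' -> no flip
Dir E: first cell '.' (not opp) -> no flip
Dir SW: first cell '.' (not opp) -> no flip
Dir S: first cell '.' (not opp) -> no flip
Dir SE: first cell '.' (not opp) -> no flip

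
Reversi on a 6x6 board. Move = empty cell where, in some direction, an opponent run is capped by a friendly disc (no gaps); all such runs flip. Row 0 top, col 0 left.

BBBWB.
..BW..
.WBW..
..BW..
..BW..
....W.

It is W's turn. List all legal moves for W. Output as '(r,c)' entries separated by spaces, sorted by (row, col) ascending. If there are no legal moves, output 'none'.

Answer: (0,5) (1,1) (3,1) (4,1) (5,1)

Derivation:
(0,5): flips 1 -> legal
(1,0): no bracket -> illegal
(1,1): flips 2 -> legal
(1,4): no bracket -> illegal
(1,5): no bracket -> illegal
(3,1): flips 2 -> legal
(4,1): flips 2 -> legal
(5,1): flips 1 -> legal
(5,2): no bracket -> illegal
(5,3): no bracket -> illegal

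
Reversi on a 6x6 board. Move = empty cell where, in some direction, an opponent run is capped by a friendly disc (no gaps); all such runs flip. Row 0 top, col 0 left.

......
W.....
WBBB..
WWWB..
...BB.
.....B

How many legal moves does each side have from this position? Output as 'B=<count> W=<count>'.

-- B to move --
(0,0): no bracket -> illegal
(0,1): no bracket -> illegal
(1,1): no bracket -> illegal
(4,0): flips 1 -> legal
(4,1): flips 2 -> legal
(4,2): flips 1 -> legal
B mobility = 3
-- W to move --
(1,1): flips 1 -> legal
(1,2): flips 2 -> legal
(1,3): flips 1 -> legal
(1,4): flips 1 -> legal
(2,4): flips 3 -> legal
(3,4): flips 1 -> legal
(3,5): no bracket -> illegal
(4,2): no bracket -> illegal
(4,5): no bracket -> illegal
(5,2): no bracket -> illegal
(5,3): no bracket -> illegal
(5,4): flips 1 -> legal
W mobility = 7

Answer: B=3 W=7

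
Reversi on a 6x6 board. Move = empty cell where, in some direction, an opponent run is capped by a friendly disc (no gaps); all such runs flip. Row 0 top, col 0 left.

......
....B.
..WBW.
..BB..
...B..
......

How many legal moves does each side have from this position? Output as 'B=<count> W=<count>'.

-- B to move --
(1,1): flips 1 -> legal
(1,2): flips 1 -> legal
(1,3): no bracket -> illegal
(1,5): flips 1 -> legal
(2,1): flips 1 -> legal
(2,5): flips 1 -> legal
(3,1): no bracket -> illegal
(3,4): flips 1 -> legal
(3,5): no bracket -> illegal
B mobility = 6
-- W to move --
(0,3): no bracket -> illegal
(0,4): flips 1 -> legal
(0,5): no bracket -> illegal
(1,2): no bracket -> illegal
(1,3): no bracket -> illegal
(1,5): no bracket -> illegal
(2,1): no bracket -> illegal
(2,5): no bracket -> illegal
(3,1): no bracket -> illegal
(3,4): no bracket -> illegal
(4,1): no bracket -> illegal
(4,2): flips 2 -> legal
(4,4): flips 1 -> legal
(5,2): no bracket -> illegal
(5,3): no bracket -> illegal
(5,4): no bracket -> illegal
W mobility = 3

Answer: B=6 W=3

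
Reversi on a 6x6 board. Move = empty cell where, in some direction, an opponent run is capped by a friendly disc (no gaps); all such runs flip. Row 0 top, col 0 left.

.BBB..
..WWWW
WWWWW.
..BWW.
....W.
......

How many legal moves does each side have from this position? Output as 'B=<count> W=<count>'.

Answer: B=7 W=4

Derivation:
-- B to move --
(0,4): no bracket -> illegal
(0,5): flips 2 -> legal
(1,0): flips 1 -> legal
(1,1): no bracket -> illegal
(2,5): flips 1 -> legal
(3,0): flips 2 -> legal
(3,1): no bracket -> illegal
(3,5): flips 4 -> legal
(4,2): no bracket -> illegal
(4,3): flips 3 -> legal
(4,5): flips 3 -> legal
(5,3): no bracket -> illegal
(5,4): no bracket -> illegal
(5,5): no bracket -> illegal
B mobility = 7
-- W to move --
(0,0): no bracket -> illegal
(0,4): no bracket -> illegal
(1,0): no bracket -> illegal
(1,1): no bracket -> illegal
(3,1): flips 1 -> legal
(4,1): flips 1 -> legal
(4,2): flips 1 -> legal
(4,3): flips 1 -> legal
W mobility = 4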